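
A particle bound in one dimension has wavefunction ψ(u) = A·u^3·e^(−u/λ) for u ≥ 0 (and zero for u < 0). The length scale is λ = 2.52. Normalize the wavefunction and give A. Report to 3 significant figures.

A ≈ 0.0166

Normalization requires ∫|ψ|² du = 1, integrated from 0 to ∞.
With ψ = A·u^3·e^(−u/λ), the integral evaluates to A²·[45·λ^7/8].
Hence A² = 1/[45·λ^7/8].
Substituting λ = 2.52 gives A² = 0.0002755, so A = 0.01660.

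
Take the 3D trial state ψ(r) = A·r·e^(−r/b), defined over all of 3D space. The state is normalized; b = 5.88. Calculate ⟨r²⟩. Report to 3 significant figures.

The expectation value is the |ψ|²-weighted average of r^2: ∫ r^2|ψ|² 4πr² dr.
Since the A² factors cancel between numerator and denominator, ⟨r²⟩ = 15·b^2/2.
With b = 5.88, ⟨r^2⟩ = 259.3.

⟨r^2⟩ ≈ 259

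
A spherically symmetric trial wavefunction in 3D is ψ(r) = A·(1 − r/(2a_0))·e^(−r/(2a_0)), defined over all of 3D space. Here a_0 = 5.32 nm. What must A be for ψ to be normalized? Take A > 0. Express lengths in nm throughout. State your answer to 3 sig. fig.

A ≈ 0.0163 nm^(-3/2)

Normalization requires ∫|ψ|² 4πr² dr = 1, integrated from 0 to ∞.
The angular integral contributes 4π, leaving ∫₀^∞ r²|ψ|² dr.
Using ∫₀^∞ rⁿ e^(−αr) dr = n!/αⁿ⁺¹, with ψ = A·(1 − r/(2a_0))·e^(−r/(2a_0)), the integral evaluates to A²·[8·π·a_0^3].
Hence A² = 1/[8·π·a_0^3].
Substituting a_0 = 5.32 gives A² = 0.0002643, so A = 0.01626.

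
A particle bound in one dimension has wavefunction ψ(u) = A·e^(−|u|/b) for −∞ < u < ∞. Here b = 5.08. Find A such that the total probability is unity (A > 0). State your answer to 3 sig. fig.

Require ∫ |ψ|² du = 1 over the whole domain.
Carrying out the integral gives A² · b.
Substituting b = 5.08 gives A² = 0.1969, so A = 0.4437.

A ≈ 0.444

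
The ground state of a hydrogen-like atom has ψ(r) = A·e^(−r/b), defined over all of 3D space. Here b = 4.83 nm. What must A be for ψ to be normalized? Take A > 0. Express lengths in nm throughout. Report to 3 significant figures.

Normalization requires ∫|ψ|² 4πr² dr = 1, integrated from 0 to ∞.
The angular integral contributes 4π, leaving ∫₀^∞ r²|ψ|² dr.
Using ∫₀^∞ rⁿ e^(−αr) dr = n!/αⁿ⁺¹, carrying out the integral gives A² · π·b^3.
Hence A² = 1/[π·b^3].
Substituting b = 4.83 gives A² = 0.002825, so A = 0.05315.

A ≈ 0.0532 nm^(-3/2)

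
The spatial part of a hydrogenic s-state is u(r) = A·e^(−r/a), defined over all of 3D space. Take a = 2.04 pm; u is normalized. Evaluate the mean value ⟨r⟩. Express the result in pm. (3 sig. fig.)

⟨r⟩ ≈ 3.06 pm

By definition ⟨r⟩ = ∫ r |u(r)|² 4πr² dr.
Evaluating both integrals, ⟨r⟩ = 3·a/2.
With a = 2.04, ⟨r⟩ = 3.060.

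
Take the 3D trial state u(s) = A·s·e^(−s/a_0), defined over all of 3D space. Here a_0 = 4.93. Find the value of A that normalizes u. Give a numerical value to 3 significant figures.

A ≈ 0.00604

The normalization condition is ∫|u|² 4πs² ds = 1 from 0 to ∞.
(Spherical symmetry: dV = 4πs² ds.)
The integral (without the A² prefactor) comes out to 3·π·a_0^5.
Hence A² = 1/[3·π·a_0^5].
With a_0 = 4.93: A² = 0.00003643 and A = 0.006036.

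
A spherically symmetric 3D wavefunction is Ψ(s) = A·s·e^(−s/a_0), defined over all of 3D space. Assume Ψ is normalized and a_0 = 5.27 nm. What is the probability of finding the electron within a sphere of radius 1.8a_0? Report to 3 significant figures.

P = ∫ |Ψ|² 4πs² ds over s ≤ 1.8a_0.
A² is fixed by ∫₀^∞ 4πs²|Ψ|² ds = 1, i.e. A² = (3·π·a_0^5)^(−1).
Substituting u = s/a_0, A², 4π and the length scale all cancel in the ratio: P = ∫_{0}^{1.8} u^4·e^(-2·u) du / ∫_{0}^{∞} u^4·e^(-2·u) du.
An antiderivative of u^4·e^(-2·u) is -(u^4/2 + u^3 + 3·u^2/2 + 3·u/2 + 3/4)·e^(-2·u); evaluating from 0 to 1.8 gives ≈ 0.22017, while the full integral is 3/4.
This evaluates to P = 0.2936.

P ≈ 0.294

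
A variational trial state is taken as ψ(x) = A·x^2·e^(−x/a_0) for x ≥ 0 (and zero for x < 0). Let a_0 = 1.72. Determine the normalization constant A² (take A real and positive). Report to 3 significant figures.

The normalization condition is ∫|ψ|² dx = 1 from 0 to ∞.
Using ∫₀^∞ xⁿ e^(−αx) dx = n!/αⁿ⁺¹, the integral (without the A² prefactor) comes out to 3·a_0^5/4.
Plugging in a_0 = 1.72 yields A = 0.2976.

A^2 ≈ 0.0886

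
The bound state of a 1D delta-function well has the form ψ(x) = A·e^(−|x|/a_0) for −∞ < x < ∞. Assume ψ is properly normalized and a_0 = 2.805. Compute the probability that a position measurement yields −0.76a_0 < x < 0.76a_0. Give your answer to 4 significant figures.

P = ∫_{−0.76a_0}^{0.76a_0} |ψ(x)|² dx.
With A² fixed by ∫|ψ|² = 1, i.e. A² = (a_0)^(−1), substitute and integrate.
Both integrals are even about x = 0, so only the x ≥ 0 halves are needed (the factors of 2 cancel). Let u = x/a_0; then A² and the length scale cancel, so P = ∫_{0}^{0.76} e^(-2·u) du ÷ ∫_{0}^{∞} e^(-2·u) du.
An antiderivative of e^(-2·u) is -e^(-2·u)/2; evaluating from 0 to 0.76 gives 1/2 - e^(-38/25)/2, while the full integral is 1/2.
Taking the ratio, P = 0.78129.

P ≈ 0.7813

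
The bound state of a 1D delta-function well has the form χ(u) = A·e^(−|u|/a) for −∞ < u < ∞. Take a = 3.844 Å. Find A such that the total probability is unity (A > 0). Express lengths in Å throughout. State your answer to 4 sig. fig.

A ≈ 0.5100 Å^(-1/2)

Require ∫ |χ|² du = 1 over the whole domain.
Recall ∫₀^∞ u^m e^(−u/β) du = m!·β^(m+1), the integral (without the A² prefactor) comes out to a.
Hence A² = 1/[a].
Substituting a = 3.844 gives A² = 0.26015, so A = 0.51004.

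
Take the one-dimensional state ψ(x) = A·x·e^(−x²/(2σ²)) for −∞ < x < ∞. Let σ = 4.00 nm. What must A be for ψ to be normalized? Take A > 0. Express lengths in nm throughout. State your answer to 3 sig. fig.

A ≈ 0.133 nm^(-3/2)

Normalization requires ∫|ψ|² dx = 1, integrated from −∞ to ∞.
Differentiating ∫e^(−αx²) dx = √(π/α) under α to get the higher moments, carrying out the integral gives A² · √(π)·σ^3/2.
With σ = 4.00: A² = 0.01763 and A = 0.1328.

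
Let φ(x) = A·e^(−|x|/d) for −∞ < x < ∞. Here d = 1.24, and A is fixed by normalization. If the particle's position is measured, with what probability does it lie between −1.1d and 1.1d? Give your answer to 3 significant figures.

|φ|² is the probability density, so P = ∫_{−1.1d}^{1.1d} |φ|² dx.
The normalization integral ∫|φ|²dx over the whole domain equals d·A², and A² cancels in the ratio.
By symmetry take twice the x ≥ 0 contribution in numerator and denominator; the 2's cancel. Let u = x/d; then A² and the length scale cancel, so P = ∫_{0}^{1.1} e^(-2·u) du ÷ ∫_{0}^{∞} e^(-2·u) du.
With ∫ e^(-2·u) du = -e^(-2·u)/2 + C, the region integral is 1/2 - e^(-11/5)/2 and the full one is 1/2.
Evaluating gives P = 0.8892.

P ≈ 0.889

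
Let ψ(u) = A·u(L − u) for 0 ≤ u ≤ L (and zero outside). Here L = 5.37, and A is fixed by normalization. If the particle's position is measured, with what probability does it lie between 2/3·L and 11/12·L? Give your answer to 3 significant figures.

P ≈ 0.205

P = ∫_{2/3·L}^{11/12·L} |ψ(u)|² du.
The normalization integral ∫|ψ|²du over the whole domain equals L^5/30·A², and A² cancels in the ratio.
Substituting t = u/L, A² and the length scale cancel in the ratio: P = ∫_{2/3}^{11/12} t^2·(1 - t)^2 dt / ∫_{0}^{1} t^2·(1 - t)^2 dt.
With ∫ t^2·(1 - t)^2 dt = t^3·(6·t^2 - 15·t + 10)/30 + C, the region integral is ≈ 0.0068263 and the full one is 1/30.
This works out to P = 0.2048.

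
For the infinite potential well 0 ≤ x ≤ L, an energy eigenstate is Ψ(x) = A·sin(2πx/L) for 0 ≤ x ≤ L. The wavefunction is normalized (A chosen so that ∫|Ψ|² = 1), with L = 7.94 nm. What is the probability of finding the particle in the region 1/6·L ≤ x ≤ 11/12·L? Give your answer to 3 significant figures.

The probability is P = ∫ |Ψ|² dx over [1/6·L, 11/12·L].
Since A² = 1/(L/2), this is the region integral divided by the full normalization integral.
In terms of u = x/L (A² and the length scale cancel between numerator and denominator), P = [∫_{1/6}^{11/12} sin(2·π·u)^2 du] / [∫_{0}^{1} sin(2·π·u)^2 du].
Using ∫ sin(2·π·u)^2 du = u/2 - sin(4·π·u)/(8·π), the numerator is √(3)/(8·π) + 3/8 and the denominator is 1/2.
This works out to P = (√(3) + 3·π)/(4·π).

P ≈ 0.888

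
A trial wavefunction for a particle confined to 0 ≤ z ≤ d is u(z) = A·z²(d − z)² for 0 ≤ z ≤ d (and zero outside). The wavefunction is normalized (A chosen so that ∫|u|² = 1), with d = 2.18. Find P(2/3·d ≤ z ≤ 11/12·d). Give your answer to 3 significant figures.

The probability is P = ∫ |u|² dz over [2/3·d, 11/12·d].
With A² fixed by ∫|u|² = 1, i.e. A² = (d^9/630)^(−1), substitute and integrate.
In terms of t = z/d (A² and the length scale cancel between numerator and denominator), P = [∫_{2/3}^{11/12} t^4·(1 - t)^4 dt] / [∫_{0}^{1} t^4·(1 - t)^4 dt].
Using ∫ t^4·(1 - t)^4 dt = t^5·(70·t^4 - 315·t^3 + 540·t^2 - 420·t + 126)/630, the numerator is ≈ 0.00022931 and the denominator is 1/630.
Taking the ratio, P = 0.1445.

P ≈ 0.144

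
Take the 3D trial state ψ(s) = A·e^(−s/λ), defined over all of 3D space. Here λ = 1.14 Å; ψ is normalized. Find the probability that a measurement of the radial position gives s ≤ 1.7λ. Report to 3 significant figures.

With dV = 4πs²ds, the probability is ∫|ψ|² dV over s ≤ 1.7λ.
A² is fixed by ∫₀^∞ 4πs²|ψ|² ds = 1, i.e. A² = (π·λ^3)^(−1).
Let u = s/λ; then A², 4π and the length scale all cancel, so P = ∫_{0}^{1.7} u^2·e^(-2·u) du ÷ ∫_{0}^{∞} u^2·e^(-2·u) du.
An antiderivative of u^2·e^(-2·u) is -(2·u^2 + 2·u + 1)·e^(-2·u)/4; evaluating from 0 to 1.7 gives 1/4 - 509·e^(-17/5)/200, while the full integral is 1/4.
This evaluates to P = 0.6603.

P ≈ 0.660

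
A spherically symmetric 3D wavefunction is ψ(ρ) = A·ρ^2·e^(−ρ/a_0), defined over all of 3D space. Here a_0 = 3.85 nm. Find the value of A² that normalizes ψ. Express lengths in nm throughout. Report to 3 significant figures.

The normalization condition is ∫|ψ|² 4πρ² dρ = 1 from 0 to ∞.
(Spherical symmetry: dV = 4πρ² dρ.)
With ∫₀^∞ ρ^6 e^(−αρ) dρ = 6!/α^7, ∫|ψ|² 4πρ² dρ = A²·(45·π·a_0^7/2).
Setting this equal to 1 gives A² = 1/(45·π·a_0^7/2).
With a_0 = 3.85: A² = 0.000001128 and A = 0.001062.

A^2 ≈ 0.00000113 nm^(-7)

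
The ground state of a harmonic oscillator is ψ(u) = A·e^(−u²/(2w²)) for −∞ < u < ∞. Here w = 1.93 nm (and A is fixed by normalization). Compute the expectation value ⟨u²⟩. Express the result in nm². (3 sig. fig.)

⟨u^2⟩ ≈ 1.86 nm^2

The expectation value is the |ψ|²-weighted average of u^2: ∫ u^2|ψ|² du.
The ratio of the moment integral to the normalization integral gives ⟨u²⟩ = w^2/2.
With w = 1.93, ⟨u^2⟩ = 1.862.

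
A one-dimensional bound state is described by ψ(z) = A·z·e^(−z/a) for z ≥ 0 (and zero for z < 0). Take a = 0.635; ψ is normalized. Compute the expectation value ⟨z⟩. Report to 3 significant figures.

⟨z⟩ ≈ 0.953

⟨z⟩ = ∫ z |ψ|² dz over the full domain.
With ∫₀^∞ z^3 e^(−αz) dz = 3!/α^4, since the A² factors cancel between numerator and denominator, ⟨z⟩ = 3·a/2.
With a = 0.635, ⟨z⟩ = 0.9525.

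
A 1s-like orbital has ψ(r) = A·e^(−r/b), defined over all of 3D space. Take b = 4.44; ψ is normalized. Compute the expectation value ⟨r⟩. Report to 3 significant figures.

The expectation value is the |ψ|²-weighted average of r: ∫ r|ψ|² 4πr² dr.
Since the A² factors cancel between numerator and denominator, ⟨r⟩ = 3·b/2.
With b = 4.44, ⟨r⟩ = 6.660.

⟨r⟩ ≈ 6.66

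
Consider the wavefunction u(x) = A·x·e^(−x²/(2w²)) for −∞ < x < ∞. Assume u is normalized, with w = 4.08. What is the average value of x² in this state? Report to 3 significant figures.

By definition ⟨x²⟩ = ∫ x^2 |u(x)|² dx.
With ∫_{−∞}^{∞} x^(2m) e^(−αx²) dx = (2m−1)!!·√π / (2^m α^(m+1/2)), since the A² factors cancel between numerator and denominator, ⟨x²⟩ = 3·w^2/2.
Putting w = 4.08 gives 24.97.

⟨x^2⟩ ≈ 25.0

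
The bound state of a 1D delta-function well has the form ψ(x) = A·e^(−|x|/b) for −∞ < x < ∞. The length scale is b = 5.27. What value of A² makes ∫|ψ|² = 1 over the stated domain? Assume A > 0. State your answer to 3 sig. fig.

The normalization condition is ∫|ψ|² dx = 1 from −∞ to ∞.
Recall ∫₀^∞ x^m e^(−x/β) dx = m!·β^(m+1), carrying out the integral gives A² · b.
With b = 5.27: A² = 0.1898 and A = 0.4356.

A^2 ≈ 0.190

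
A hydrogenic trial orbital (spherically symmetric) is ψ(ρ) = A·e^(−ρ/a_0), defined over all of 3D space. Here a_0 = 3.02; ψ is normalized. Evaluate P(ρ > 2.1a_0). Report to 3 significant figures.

P ≈ 0.210

With dV = 4πρ²dρ, the probability is ∫|ψ|² dV over ρ > 2.1a_0.
Normalization gives A² = 1/(π·a_0^3).
Let u = ρ/a_0; then A², 4π and the length scale all cancel, so P = ∫_{2.1}^{∞} u^2·e^(-2·u) du ÷ ∫_{0}^{∞} u^2·e^(-2·u) du.
Using ∫ u^2·e^(-2·u) du = -(2·u^2 + 2·u + 1)·e^(-2·u)/4, the numerator is 701·e^(-21/5)/200 and the denominator is 1/4.
This evaluates to P = 0.2102.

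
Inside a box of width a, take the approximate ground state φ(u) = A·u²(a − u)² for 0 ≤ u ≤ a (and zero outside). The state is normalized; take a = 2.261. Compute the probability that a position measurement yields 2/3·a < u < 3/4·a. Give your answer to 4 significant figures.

P ≈ 0.09592

|φ|² is the probability density, so P = ∫_{2/3·a}^{3/4·a} |φ|² du.
With A² fixed by ∫|φ|² = 1, i.e. A² = (a^9/630)^(−1), substitute and integrate.
Substituting t = u/a, A² and the length scale cancel in the ratio: P = ∫_{2/3}^{3/4} t^4·(1 - t)^4 dt / ∫_{0}^{1} t^4·(1 - t)^4 dt.
With ∫ t^4·(1 - t)^4 dt = t^5·(70·t^4 - 315·t^3 + 540·t^2 - 420·t + 126)/630 + C, the region integral is ≈ 0.000152252 and the full one is 1/630.
Evaluating gives P = 0.095918.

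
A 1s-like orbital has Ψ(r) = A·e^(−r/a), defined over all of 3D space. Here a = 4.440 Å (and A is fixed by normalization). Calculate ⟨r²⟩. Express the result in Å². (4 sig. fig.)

The expectation value is the |Ψ|²-weighted average of r^2: ∫ r^2|Ψ|² 4πr² dr.
The ratio of the moment integral to the normalization integral gives ⟨r²⟩ = 3·a^2.
With a = 4.440, ⟨r^2⟩ = 59.141.

⟨r^2⟩ ≈ 59.14 Å^2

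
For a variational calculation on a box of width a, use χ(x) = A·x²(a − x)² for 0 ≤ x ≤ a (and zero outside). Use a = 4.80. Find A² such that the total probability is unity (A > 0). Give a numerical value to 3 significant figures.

A^2 ≈ 0.000466

Require ∫ |χ|² dx = 1 over the whole domain.
Expanding the polynomial and integrating term by term, with χ = A·x²(a − x)², the integral evaluates to A²·[a^9/630].
So A² = (a^9/630)^(−1).
With a = 4.80: A² = 0.0004658 and A = 0.02158.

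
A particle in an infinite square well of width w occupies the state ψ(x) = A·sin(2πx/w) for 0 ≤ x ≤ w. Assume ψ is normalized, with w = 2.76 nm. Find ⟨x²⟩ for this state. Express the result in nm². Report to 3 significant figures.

⟨x²⟩ = ∫ x^2 |ψ|² dx over the full domain.
The ratio of the moment integral to the normalization integral gives ⟨x²⟩ = -w^2/(8·π^2) + w^2/3.
With w = 2.76, ⟨x^2⟩ = 2.443.

⟨x^2⟩ ≈ 2.44 nm^2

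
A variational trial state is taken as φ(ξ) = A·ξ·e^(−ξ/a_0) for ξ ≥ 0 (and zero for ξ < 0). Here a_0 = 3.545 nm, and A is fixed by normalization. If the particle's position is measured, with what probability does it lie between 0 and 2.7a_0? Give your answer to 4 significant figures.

The probability is P = ∫ |φ|² dξ over [0, 2.7a_0].
With A² fixed by ∫|φ|² = 1, i.e. A² = (a_0^3/4)^(−1), substitute and integrate.
In terms of u = ξ/a_0 (A² and the length scale cancel between numerator and denominator), P = [∫_{0}^{2.7} u^2·e^(-2·u) du] / [∫_{0}^{∞} u^2·e^(-2·u) du].
With ∫ u^2·e^(-2·u) du = -(2·u^2 + 2·u + 1)·e^(-2·u)/4 + C, the region integral is 1/4 - 1049·e^(-27/5)/200 and the full one is 1/4.
Taking the ratio, P = 0.90524.

P ≈ 0.9052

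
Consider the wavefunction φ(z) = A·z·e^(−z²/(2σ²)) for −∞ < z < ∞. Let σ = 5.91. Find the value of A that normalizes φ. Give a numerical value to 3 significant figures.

A ≈ 0.0739

Normalization requires ∫|φ|² dz = 1, integrated from −∞ to ∞.
Using the Gaussian integral ∫_{−∞}^{∞} e^(−αz²) dz = √(π/α), with φ = A·z·e^(−z²/(2σ²)), the integral evaluates to A²·[√(π)·σ^3/2].
Setting this equal to 1 gives A² = 1/(√(π)·σ^3/2).
Plugging in σ = 5.91 yields A = 0.07393.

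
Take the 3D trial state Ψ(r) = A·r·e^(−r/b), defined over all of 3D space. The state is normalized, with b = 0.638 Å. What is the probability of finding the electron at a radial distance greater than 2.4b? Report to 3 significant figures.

P ≈ 0.476

Integrate the radial probability density 4πr²|Ψ|² over r > 2.4b.
The full normalization integral is A²·[3·π·b^5] = 1, fixing A².
Substituting u = r/b, A², 4π and the length scale all cancel in the ratio: P = ∫_{2.4}^{∞} u^4·e^(-2·u) du / ∫_{0}^{∞} u^4·e^(-2·u) du.
With ∫ u^4·e^(-2·u) du = -(u^4/2 + u^3 + 3·u^2/2 + 3·u/2 + 3/4)·e^(-2·u) + C, the region integral is ≈ 0.35719 and the full one is 3/4.
Taking the ratio yields P = 0.4763.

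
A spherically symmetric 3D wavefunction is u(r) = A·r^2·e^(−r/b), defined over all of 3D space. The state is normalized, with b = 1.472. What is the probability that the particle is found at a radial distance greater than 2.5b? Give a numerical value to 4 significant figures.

P ≈ 0.7622

Integrate the radial probability density 4πr²|u|² over r > 2.5b.
Normalization gives A² = 1/(45·π·b^7/2).
Substituting t = r/b, A², 4π and the length scale all cancel in the ratio: P = ∫_{2.5}^{∞} t^6·e^(-2·t) dt / ∫_{0}^{∞} t^6·e^(-2·t) dt.
Using ∫ t^6·e^(-2·t) dt = -(4·t^6 + 12·t^5 + 30·t^4 + 60·t^3 + 90·t^2 + 90·t + 45)·e^(-2·t)/8, the numerator is ≈ 4.28728 and the denominator is 45/8.
The region integral divided by the full integral gives P = 0.76218.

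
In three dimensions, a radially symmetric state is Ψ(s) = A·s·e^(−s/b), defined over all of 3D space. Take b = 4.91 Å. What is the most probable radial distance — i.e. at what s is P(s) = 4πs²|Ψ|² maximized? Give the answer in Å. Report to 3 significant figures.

s ≈ 9.82 Å

The maximum of P(s) = 4πs²|Ψ|² occurs where its derivative vanishes.
Solving yields s = 2·b.
With b = 4.91, the most probable radial distance is 9.820 Å.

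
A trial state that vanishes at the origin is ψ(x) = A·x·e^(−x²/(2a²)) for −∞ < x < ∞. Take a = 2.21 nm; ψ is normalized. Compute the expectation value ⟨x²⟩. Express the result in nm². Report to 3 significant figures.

The expectation value is the |ψ|²-weighted average of x^2: ∫ x^2|ψ|² dx.
Differentiating ∫e^(−αx²) dx = √(π/α) under α to get the higher moments, since the A² factors cancel between numerator and denominator, ⟨x²⟩ = 3·a^2/2.
Putting a = 2.21 gives 7.326.

⟨x^2⟩ ≈ 7.33 nm^2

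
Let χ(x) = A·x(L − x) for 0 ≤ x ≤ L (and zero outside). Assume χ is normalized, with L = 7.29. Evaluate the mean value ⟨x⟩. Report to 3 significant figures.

⟨x⟩ ≈ 3.65

⟨x⟩ = ∫ x |χ|² dx over the full domain.
Expanding the polynomial and integrating term by term, the ratio of the moment integral to the normalization integral gives ⟨x⟩ = L/2.
Putting L = 7.29 gives 3.645.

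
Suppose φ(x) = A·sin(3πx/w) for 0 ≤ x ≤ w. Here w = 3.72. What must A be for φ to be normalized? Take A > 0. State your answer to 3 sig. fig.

A ≈ 0.733

The normalization condition is ∫|φ|² dx = 1 from 0 to w.
With φ = A·sin(3πx/w), the integral evaluates to A²·[w/2].
With w = 3.72: A² = 0.5376 and A = 0.7332.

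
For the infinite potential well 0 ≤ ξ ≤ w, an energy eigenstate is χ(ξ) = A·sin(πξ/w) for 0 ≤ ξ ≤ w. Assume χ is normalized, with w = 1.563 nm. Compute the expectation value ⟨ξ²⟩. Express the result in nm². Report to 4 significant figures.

⟨ξ^2⟩ ≈ 0.6906 nm^2

The expectation value is the |χ|²-weighted average of ξ^2: ∫ ξ^2|χ|² dξ.
Evaluating both integrals, ⟨ξ²⟩ = -w^2/(2·π^2) + w^2/3.
With w = 1.563, ⟨ξ^2⟩ = 0.69056.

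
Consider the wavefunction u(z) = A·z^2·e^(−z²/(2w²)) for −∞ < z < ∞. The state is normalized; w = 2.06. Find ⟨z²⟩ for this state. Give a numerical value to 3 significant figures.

By definition ⟨z²⟩ = ∫ z^2 |u(z)|² dz.
Differentiating ∫e^(−αz²) dz = √(π/α) under α to get the higher moments, evaluating both integrals, ⟨z²⟩ = 5·w^2/2.
Putting w = 2.06 gives 10.61.

⟨z^2⟩ ≈ 10.6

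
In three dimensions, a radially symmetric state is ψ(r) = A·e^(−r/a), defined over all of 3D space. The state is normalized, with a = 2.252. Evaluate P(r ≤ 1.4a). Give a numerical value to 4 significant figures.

With dV = 4πr²dr, the probability is ∫|ψ|² dV over r ≤ 1.4a.
Normalization gives A² = 1/(π·a^3).
Let u = r/a; then A², 4π and the length scale all cancel, so P = ∫_{0}^{1.4} u^2·e^(-2·u) du ÷ ∫_{0}^{∞} u^2·e^(-2·u) du.
An antiderivative of u^2·e^(-2·u) is -(2·u^2 + 2·u + 1)·e^(-2·u)/4; evaluating from 0 to 1.4 gives 1/4 - 193·e^(-14/5)/100, while the full integral is 1/4.
The region integral divided by the full integral gives P = 0.53055.

P ≈ 0.5305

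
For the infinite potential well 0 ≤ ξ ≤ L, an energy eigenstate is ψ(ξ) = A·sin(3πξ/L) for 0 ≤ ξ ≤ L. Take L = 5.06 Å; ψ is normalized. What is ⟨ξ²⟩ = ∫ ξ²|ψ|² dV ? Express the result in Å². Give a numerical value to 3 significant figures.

The expectation value is the |ψ|²-weighted average of ξ^2: ∫ ξ^2|ψ|² dξ.
Using sin²θ = (1 − cos 2θ)/2, evaluating both integrals, ⟨ξ²⟩ = -L^2/(18·π^2) + L^2/3.
With L = 5.06, ⟨ξ^2⟩ = 8.390.

⟨ξ^2⟩ ≈ 8.39 Å^2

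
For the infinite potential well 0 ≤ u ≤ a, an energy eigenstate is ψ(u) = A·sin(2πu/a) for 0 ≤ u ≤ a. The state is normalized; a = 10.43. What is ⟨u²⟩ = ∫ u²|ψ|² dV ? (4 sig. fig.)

⟨u^2⟩ ≈ 34.88

By definition ⟨u²⟩ = ∫ u^2 |ψ(u)|² du.
Since the A² factors cancel between numerator and denominator, ⟨u²⟩ = -a^2/(8·π^2) + a^2/3.
With a = 10.43, ⟨u^2⟩ = 34.884.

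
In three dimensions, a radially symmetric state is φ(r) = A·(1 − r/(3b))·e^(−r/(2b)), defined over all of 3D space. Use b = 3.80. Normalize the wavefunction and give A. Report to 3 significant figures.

The normalization condition is ∫|φ|² 4πr² dr = 1 from 0 to ∞.
In 3D with spherical symmetry the volume element is 4πr² dr.
Using ∫₀^∞ rⁿ e^(−αr) dr = n!/αⁿ⁺¹, carrying out the integral gives A² · 8·π·b^3/3.
Substituting b = 3.80 gives A² = 0.002175, so A = 0.04664.

A ≈ 0.0466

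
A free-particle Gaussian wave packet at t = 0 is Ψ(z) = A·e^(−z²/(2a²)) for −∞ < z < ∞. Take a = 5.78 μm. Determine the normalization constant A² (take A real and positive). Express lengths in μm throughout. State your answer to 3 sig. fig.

The normalization condition is ∫|Ψ|² dz = 1 from −∞ to ∞.
Carrying out the integral gives A² · √(π)·a.
Hence A² = 1/[√(π)·a].
Substituting a = 5.78 gives A² = 0.09761, so A = 0.3124.

A^2 ≈ 0.0976 μm^(-1)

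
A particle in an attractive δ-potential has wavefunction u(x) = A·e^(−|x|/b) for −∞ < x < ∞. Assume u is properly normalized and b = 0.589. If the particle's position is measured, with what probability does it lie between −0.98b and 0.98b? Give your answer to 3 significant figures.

P ≈ 0.859

P = ∫_{−0.98b}^{0.98b} |u(x)|² dx.
The normalization integral ∫|u|²dx over the whole domain equals b·A², and A² cancels in the ratio.
By symmetry take twice the x ≥ 0 contribution in numerator and denominator; the 2's cancel. Let t = x/b; then A² and the length scale cancel, so P = ∫_{0}^{0.98} e^(-2·t) dt ÷ ∫_{0}^{∞} e^(-2·t) dt.
An antiderivative of e^(-2·t) is -e^(-2·t)/2; evaluating from 0 to 0.98 gives 1/2 - e^(-49/25)/2, while the full integral is 1/2.
Taking the ratio, P = 0.8591.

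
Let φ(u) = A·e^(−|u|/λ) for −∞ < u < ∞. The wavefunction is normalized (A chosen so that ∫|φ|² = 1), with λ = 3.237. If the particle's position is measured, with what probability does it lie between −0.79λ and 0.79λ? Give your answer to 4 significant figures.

|φ|² is the probability density, so P = ∫_{−0.79λ}^{0.79λ} |φ|² du.
Since A² = 1/(λ), this is the region integral divided by the full normalization integral.
By symmetry take twice the u ≥ 0 contribution in numerator and denominator; the 2's cancel. Let t = u/λ; then A² and the length scale cancel, so P = ∫_{0}^{0.79} e^(-2·t) dt ÷ ∫_{0}^{∞} e^(-2·t) dt.
Using ∫ e^(-2·t) dt = -e^(-2·t)/2, the numerator is 1/2 - e^(-79/50)/2 and the denominator is 1/2.
This works out to P = 0.79402.

P ≈ 0.7940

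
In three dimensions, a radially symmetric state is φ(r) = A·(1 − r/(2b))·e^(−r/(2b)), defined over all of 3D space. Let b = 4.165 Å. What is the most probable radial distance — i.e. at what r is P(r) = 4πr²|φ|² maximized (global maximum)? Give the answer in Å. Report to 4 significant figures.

r ≈ 21.81 Å

Differentiate P(r) = 4πr²|φ|² with respect to r and set to zero.
Solving yields r = b·(√(5) + 3).
With b = 4.165, the most probable radial distance is 21.808 Å.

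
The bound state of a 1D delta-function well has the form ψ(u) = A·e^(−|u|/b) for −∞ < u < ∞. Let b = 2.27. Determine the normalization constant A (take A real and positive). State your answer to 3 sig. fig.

A ≈ 0.664

The normalization condition is ∫|ψ|² du = 1 from −∞ to ∞.
Recall ∫₀^∞ u^m e^(−u/β) du = m!·β^(m+1), the integral (without the A² prefactor) comes out to b.
Hence A² = 1/[b].
Plugging in b = 2.27 yields A = 0.6637.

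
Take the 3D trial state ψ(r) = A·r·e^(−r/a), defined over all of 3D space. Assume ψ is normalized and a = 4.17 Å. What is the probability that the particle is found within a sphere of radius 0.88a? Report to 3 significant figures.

P ≈ 0.0336

With dV = 4πr²dr, the probability is ∫|ψ|² dV over r ≤ 0.88a.
A² is fixed by ∫₀^∞ 4πr²|ψ|² dr = 1, i.e. A² = (3·π·a^5)^(−1).
In terms of u = r/a (A², 4π and the length scale all cancel between numerator and denominator), P = [∫_{0}^{0.88} u^4·e^(-2·u) du] / [∫_{0}^{∞} u^4·e^(-2·u) du].
Using ∫ u^4·e^(-2·u) du = -(u^4/2 + u^3 + 3·u^2/2 + 3·u/2 + 3/4)·e^(-2·u), the numerator is ≈ 0.025189 and the denominator is 3/4.
This evaluates to P = 0.03359.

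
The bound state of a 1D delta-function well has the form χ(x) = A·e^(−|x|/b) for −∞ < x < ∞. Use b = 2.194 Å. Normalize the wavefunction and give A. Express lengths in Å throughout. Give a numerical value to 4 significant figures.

The normalization condition is ∫|χ|² dx = 1 from −∞ to ∞.
∫|χ|² dx = A²·(b).
Hence A² = 1/[b].
With b = 2.194: A² = 0.45579 and A = 0.67512.

A ≈ 0.6751 Å^(-1/2)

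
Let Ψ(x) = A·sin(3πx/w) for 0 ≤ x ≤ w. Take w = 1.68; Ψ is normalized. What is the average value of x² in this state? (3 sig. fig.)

⟨x^2⟩ ≈ 0.925

⟨x²⟩ = ∫ x^2 |Ψ|² dx over the full domain.
Evaluating both integrals, ⟨x²⟩ = -w^2/(18·π^2) + w^2/3.
Putting w = 1.68 gives 0.9249.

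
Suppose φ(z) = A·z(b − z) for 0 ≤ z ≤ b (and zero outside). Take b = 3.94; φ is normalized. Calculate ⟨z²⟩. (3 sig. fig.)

⟨z^2⟩ ≈ 4.44

The expectation value is the |φ|²-weighted average of z^2: ∫ z^2|φ|² dz.
Expanding the polynomial and integrating term by term, since the A² factors cancel between numerator and denominator, ⟨z²⟩ = 2·b^2/7.
Putting b = 3.94 gives 4.435.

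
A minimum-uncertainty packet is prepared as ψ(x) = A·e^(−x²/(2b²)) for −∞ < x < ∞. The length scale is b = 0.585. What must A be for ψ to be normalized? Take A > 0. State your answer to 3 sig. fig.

A ≈ 0.982

Require ∫ |ψ|² dx = 1 over the whole domain.
Differentiating ∫e^(−αx²) dx = √(π/α) under α to get the higher moments, ∫|ψ|² dx = A²·(√(π)·b).
So A² = (√(π)·b)^(−1).
Plugging in b = 0.585 yields A = 0.9821.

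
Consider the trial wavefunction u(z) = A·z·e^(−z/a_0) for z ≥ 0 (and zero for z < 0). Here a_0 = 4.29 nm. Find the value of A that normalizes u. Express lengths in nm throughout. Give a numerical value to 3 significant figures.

We need A² ∫|f|² dz = 1, taking the integral from 0 to ∞.
Using ∫₀^∞ zⁿ e^(−αz) dz = n!/αⁿ⁺¹, with u = A·z·e^(−z/a_0), the integral evaluates to A²·[a_0^3/4].
Substituting a_0 = 4.29 gives A² = 0.05066, so A = 0.2251.

A ≈ 0.225 nm^(-3/2)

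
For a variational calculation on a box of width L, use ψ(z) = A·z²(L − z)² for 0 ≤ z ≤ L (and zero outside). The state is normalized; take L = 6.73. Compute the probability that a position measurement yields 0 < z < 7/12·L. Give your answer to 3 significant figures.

P ≈ 0.698

P = ∫_{0}^{7/12·L} |ψ(z)|² dz.
The normalization integral ∫|ψ|²dz over the whole domain equals L^9/630·A², and A² cancels in the ratio.
In terms of u = z/L (A² and the length scale cancel between numerator and denominator), P = [∫_{0}^{7/12} u^4·(1 - u)^4 du] / [∫_{0}^{1} u^4·(1 - u)^4 du].
With ∫ u^4·(1 - u)^4 du = u^5·(70·u^4 - 315·u^3 + 540·u^2 - 420·u + 126)/630 + C, the region integral is ≈ 0.0011074 and the full one is 1/630.
Evaluating gives P = 0.6977.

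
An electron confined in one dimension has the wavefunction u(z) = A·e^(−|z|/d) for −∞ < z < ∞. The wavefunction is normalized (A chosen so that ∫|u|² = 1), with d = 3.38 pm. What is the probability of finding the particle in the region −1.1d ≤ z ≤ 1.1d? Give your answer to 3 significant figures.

P ≈ 0.889

|u|² is the probability density, so P = ∫_{−1.1d}^{1.1d} |u|² dz.
The normalization integral ∫|u|²dz over the whole domain equals d·A², and A² cancels in the ratio.
Both integrals are even about z = 0, so only the z ≥ 0 halves are needed (the factors of 2 cancel). In terms of t = z/d (A² and the length scale cancel between numerator and denominator), P = [∫_{0}^{1.1} e^(-2·t) dt] / [∫_{0}^{∞} e^(-2·t) dt].
With ∫ e^(-2·t) dt = -e^(-2·t)/2 + C, the region integral is 1/2 - e^(-11/5)/2 and the full one is 1/2.
This works out to P = 0.8892.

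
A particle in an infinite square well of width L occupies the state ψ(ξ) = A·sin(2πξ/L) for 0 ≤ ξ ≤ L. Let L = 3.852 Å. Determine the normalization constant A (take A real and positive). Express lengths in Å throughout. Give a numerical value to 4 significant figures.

A ≈ 0.7206 Å^(-1/2)

We need A² ∫|f|² dξ = 1, taking the integral from 0 to L.
∫|ψ|² dξ = A²·(L/2).
Hence A² = 1/[L/2].
Substituting L = 3.852 gives A² = 0.51921, so A = 0.72056.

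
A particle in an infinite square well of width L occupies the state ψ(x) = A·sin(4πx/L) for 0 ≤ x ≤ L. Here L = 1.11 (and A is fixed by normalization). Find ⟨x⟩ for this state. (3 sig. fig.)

By definition ⟨x⟩ = ∫ x |ψ(x)|² dx.
Since the A² factors cancel between numerator and denominator, ⟨x⟩ = L/2.
Putting L = 1.11 gives 0.5550.

⟨x⟩ ≈ 0.555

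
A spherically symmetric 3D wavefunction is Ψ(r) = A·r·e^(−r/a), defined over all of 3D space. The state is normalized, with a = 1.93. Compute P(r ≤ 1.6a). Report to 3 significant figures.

With dV = 4πr²dr, the probability is ∫|Ψ|² dV over r ≤ 1.6a.
The full normalization integral is A²·[3·π·a^5] = 1, fixing A².
In terms of u = r/a (A², 4π and the length scale all cancel between numerator and denominator), P = [∫_{0}^{1.6} u^4·e^(-2·u) du] / [∫_{0}^{∞} u^4·e^(-2·u) du].
An antiderivative of u^4·e^(-2·u) is -(u^4/2 + u^3 + 3·u^2/2 + 3·u/2 + 3/4)·e^(-2·u); evaluating from 0 to 1.6 gives ≈ 0.16454, while the full integral is 3/4.
Taking the ratio yields P = 0.2194.

P ≈ 0.219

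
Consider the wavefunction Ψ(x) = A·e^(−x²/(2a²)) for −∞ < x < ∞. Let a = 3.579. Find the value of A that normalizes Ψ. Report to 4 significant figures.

We need A² ∫|f|² dx = 1, taking the integral from −∞ to ∞.
∫|Ψ|² dx = A²·(√(π)·a).
So A² = (√(π)·a)^(−1).
Substituting a = 3.579 gives A² = 0.15764, so A = 0.39704.

A ≈ 0.3970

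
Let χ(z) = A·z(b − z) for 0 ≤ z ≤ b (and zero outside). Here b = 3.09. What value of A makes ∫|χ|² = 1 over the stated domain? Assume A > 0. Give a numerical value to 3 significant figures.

Require ∫ |χ|² dz = 1 over the whole domain.
With χ = A·z(b − z), the integral evaluates to A²·[b^5/30].
Hence A² = 1/[b^5/30].
Plugging in b = 3.09 yields A = 0.3263.

A ≈ 0.326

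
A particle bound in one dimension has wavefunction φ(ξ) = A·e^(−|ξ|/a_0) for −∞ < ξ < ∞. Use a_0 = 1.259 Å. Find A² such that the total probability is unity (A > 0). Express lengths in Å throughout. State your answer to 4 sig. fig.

We need A² ∫|f|² dξ = 1, taking the integral from −∞ to ∞.
With φ = A·e^(−|ξ|/a_0), the integral evaluates to A²·[a_0].
Setting this equal to 1 gives A² = 1/(a_0).
Substituting a_0 = 1.259 gives A² = 0.79428, so A = 0.89122.

A^2 ≈ 0.7943 Å^(-1)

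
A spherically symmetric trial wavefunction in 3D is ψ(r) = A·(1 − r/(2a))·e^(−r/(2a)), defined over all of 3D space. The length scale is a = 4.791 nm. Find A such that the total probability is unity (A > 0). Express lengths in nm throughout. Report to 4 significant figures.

A ≈ 0.01902 nm^(-3/2)

The normalization condition is ∫|ψ|² 4πr² dr = 1 from 0 to ∞.
(Spherical symmetry: dV = 4πr² dr.)
The integral (without the A² prefactor) comes out to 8·π·a^3.
Hence A² = 1/[8·π·a^3].
With a = 4.791: A² = 0.00036181 and A = 0.019021.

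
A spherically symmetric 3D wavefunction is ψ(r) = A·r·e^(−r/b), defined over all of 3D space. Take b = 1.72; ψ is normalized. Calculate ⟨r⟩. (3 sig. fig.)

⟨r⟩ ≈ 4.30

By definition ⟨r⟩ = ∫ r |ψ(r)|² 4πr² dr.
Using ∫₀^∞ rⁿ e^(−αr) dr = n!/αⁿ⁺¹, evaluating both integrals, ⟨r⟩ = 5·b/2.
Putting b = 1.72 gives 4.300.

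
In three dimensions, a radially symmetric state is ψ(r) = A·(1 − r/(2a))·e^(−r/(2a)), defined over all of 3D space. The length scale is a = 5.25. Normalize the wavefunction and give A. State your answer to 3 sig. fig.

Require ∫ |ψ|² 4πr² dr = 1 over the whole domain.
In 3D with spherical symmetry the volume element is 4πr² dr.
The integral (without the A² prefactor) comes out to 8·π·a^3.
Hence A² = 1/[8·π·a^3].
Plugging in a = 5.25 yields A = 0.01658.

A ≈ 0.0166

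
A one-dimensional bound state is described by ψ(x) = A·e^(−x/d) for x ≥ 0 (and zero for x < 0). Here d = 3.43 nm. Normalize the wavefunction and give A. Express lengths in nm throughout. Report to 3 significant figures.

A ≈ 0.764 nm^(-1/2)

We need A² ∫|f|² dx = 1, taking the integral from 0 to ∞.
Carrying out the integral gives A² · d/2.
So A² = (d/2)^(−1).
With d = 3.43: A² = 0.5831 and A = 0.7636.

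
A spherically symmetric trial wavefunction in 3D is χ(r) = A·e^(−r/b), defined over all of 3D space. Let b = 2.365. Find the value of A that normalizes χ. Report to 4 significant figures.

Normalization requires ∫|χ|² 4πr² dr = 1, integrated from 0 to ∞.
(Spherical symmetry: dV = 4πr² dr.)
Recall ∫₀^∞ r^m e^(−r/β) dr = m!·β^(m+1), the integral (without the A² prefactor) comes out to π·b^3.
With b = 2.365: A² = 0.024063 and A = 0.15512.

A ≈ 0.1551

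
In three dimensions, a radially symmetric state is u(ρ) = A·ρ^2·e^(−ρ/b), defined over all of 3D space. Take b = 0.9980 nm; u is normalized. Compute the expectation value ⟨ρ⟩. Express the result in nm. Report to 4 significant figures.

⟨ρ⟩ ≈ 3.493 nm

By definition ⟨ρ⟩ = ∫ ρ |u(ρ)|² 4πρ² dρ.
With ∫₀^∞ ρ^7 e^(−αρ) dρ = 7!/α^8, evaluating both integrals, ⟨ρ⟩ = 7·b/2.
With b = 0.9980, ⟨ρ⟩ = 3.4930.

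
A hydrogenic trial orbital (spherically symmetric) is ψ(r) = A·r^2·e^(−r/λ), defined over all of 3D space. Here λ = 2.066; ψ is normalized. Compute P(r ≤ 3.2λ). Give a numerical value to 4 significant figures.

Integrate the radial probability density 4πr²|ψ|² over r ≤ 3.2λ.
A² is fixed by ∫₀^∞ 4πr²|ψ|² dr = 1, i.e. A² = (45·π·λ^7/2)^(−1).
In terms of u = r/λ (A², 4π and the length scale all cancel between numerator and denominator), P = [∫_{0}^{3.2} u^6·e^(-2·u) du] / [∫_{0}^{∞} u^6·e^(-2·u) du].
An antiderivative of u^6·e^(-2·u) is -(4·u^6 + 12·u^5 + 30·u^4 + 60·u^3 + 90·u^2 + 90·u + 45)·e^(-2·u)/8; evaluating from 0 to 3.2 gives ≈ 2.57440, while the full integral is 45/8.
The region integral divided by the full integral gives P = 0.45767.

P ≈ 0.4577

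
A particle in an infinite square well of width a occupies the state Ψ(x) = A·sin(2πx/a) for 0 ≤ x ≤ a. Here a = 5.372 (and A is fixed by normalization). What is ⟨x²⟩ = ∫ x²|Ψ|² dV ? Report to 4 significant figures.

By definition ⟨x²⟩ = ∫ x^2 |Ψ(x)|² dx.
Since the A² factors cancel between numerator and denominator, ⟨x²⟩ = -a^2/(8·π^2) + a^2/3.
Putting a = 5.372 gives 9.2540.

⟨x^2⟩ ≈ 9.254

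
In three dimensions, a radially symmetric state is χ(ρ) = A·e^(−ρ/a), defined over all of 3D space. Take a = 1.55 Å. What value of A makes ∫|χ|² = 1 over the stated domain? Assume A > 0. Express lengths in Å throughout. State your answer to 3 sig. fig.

Normalization requires ∫|χ|² 4πρ² dρ = 1, integrated from 0 to ∞.
The angular integral contributes 4π, leaving ∫₀^∞ ρ²|χ|² dρ.
Recall ∫₀^∞ ρ^m e^(−ρ/β) dρ = m!·β^(m+1), ∫|χ|² 4πρ² dρ = A²·(π·a^3).
So A² = (π·a^3)^(−1).
Substituting a = 1.55 gives A² = 0.08548, so A = 0.2924.

A ≈ 0.292 Å^(-3/2)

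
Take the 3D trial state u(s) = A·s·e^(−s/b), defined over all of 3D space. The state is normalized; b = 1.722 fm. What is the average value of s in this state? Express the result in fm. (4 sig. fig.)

⟨s⟩ = ∫ s |u|² 4πs² ds over the full domain.
Recall ∫₀^∞ s^m e^(−s/β) ds = m!·β^(m+1), the ratio of the moment integral to the normalization integral gives ⟨s⟩ = 5·b/2.
Putting b = 1.722 gives 4.3050.

⟨s⟩ ≈ 4.305 fm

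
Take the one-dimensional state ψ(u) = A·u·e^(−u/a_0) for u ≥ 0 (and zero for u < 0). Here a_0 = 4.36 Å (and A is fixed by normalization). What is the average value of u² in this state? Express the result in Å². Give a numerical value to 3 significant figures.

The expectation value is the |ψ|²-weighted average of u^2: ∫ u^2|ψ|² du.
Using ∫₀^∞ uⁿ e^(−αu) du = n!/αⁿ⁺¹, the ratio of the moment integral to the normalization integral gives ⟨u²⟩ = 3·a_0^2.
Putting a_0 = 4.36 gives 57.03.

⟨u^2⟩ ≈ 57.0 Å^2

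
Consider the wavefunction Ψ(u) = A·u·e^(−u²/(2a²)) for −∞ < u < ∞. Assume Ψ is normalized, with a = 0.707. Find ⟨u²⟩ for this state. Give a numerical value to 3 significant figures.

⟨u^2⟩ ≈ 0.750

⟨u²⟩ = ∫ u^2 |Ψ|² du over the full domain.
Since the A² factors cancel between numerator and denominator, ⟨u²⟩ = 3·a^2/2.
With a = 0.707, ⟨u^2⟩ = 0.7498.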